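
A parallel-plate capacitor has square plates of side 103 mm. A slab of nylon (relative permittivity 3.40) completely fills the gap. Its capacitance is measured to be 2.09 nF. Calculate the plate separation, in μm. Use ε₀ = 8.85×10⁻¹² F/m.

d ≈ 153 μm

A = (103 mm)² = 1.06×10⁻² m².
d = κε₀A/C = 3.40 × 8.85×10⁻¹² × 1.06×10⁻² / 2.09×10⁻⁹ = 1.53×10⁻⁴ m.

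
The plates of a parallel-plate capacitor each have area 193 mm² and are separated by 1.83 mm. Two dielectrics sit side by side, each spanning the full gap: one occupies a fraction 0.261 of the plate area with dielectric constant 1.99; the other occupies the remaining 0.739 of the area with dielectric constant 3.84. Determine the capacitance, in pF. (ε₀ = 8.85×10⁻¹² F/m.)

A = 193 mm² = 1.93×10⁻⁴ m².
Side-by-side slabs ⇒ two capacitors in parallel, each spanning the full gap.
C₁ = κ₁ε₀A₁/d = 1.99 × 8.85×10⁻¹² × 5.04×10⁻⁵ / 1.83×10⁻³ = 4.85×10⁻¹³ F.
C₂ = κ₂ε₀A₂/d = 3.84 × 8.85×10⁻¹² × 1.43×10⁻⁴ / 1.83×10⁻³ = 2.65×10⁻¹² F.
C = C₁ + C₂ = 3.13×10⁻¹² F.

3.13 pF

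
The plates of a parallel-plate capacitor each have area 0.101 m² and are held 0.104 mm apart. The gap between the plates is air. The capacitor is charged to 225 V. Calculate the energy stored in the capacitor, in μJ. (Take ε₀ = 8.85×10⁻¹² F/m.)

C = ε₀A/d = 8.85×10⁻¹² × 0.101 / 1.04×10⁻⁴ = 8.59×10⁻⁹ F.
U = ½CV² = ½ × 8.59×10⁻⁹ × (225)² = 2.18×10⁻⁴ J.

U ≈ 218 μJ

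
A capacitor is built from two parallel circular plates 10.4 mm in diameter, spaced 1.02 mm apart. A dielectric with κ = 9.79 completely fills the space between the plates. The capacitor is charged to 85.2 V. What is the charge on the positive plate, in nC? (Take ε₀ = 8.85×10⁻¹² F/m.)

A = π(10.4/2 mm)² = 8.49×10⁻⁵ m².
C = κε₀A/d = 9.79 × 8.85×10⁻¹² × 8.49×10⁻⁵ / 1.02×10⁻³ = 7.22×10⁻¹² F.
Q = CV = 7.22×10⁻¹² × 85.2 = 6.15×10⁻¹⁰ C.

0.615 nC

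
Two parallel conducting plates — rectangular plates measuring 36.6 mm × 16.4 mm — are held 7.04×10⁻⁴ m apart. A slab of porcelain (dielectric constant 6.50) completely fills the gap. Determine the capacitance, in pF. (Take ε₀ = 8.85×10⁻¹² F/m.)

A = 36.6 × 16.4 mm² = 6.00×10⁻⁴ m².
C = κε₀A/d = 6.50 × 8.85×10⁻¹² × 6.00×10⁻⁴ / 7.04×10⁻⁴ = 4.90×10⁻¹¹ F.

49.0 pF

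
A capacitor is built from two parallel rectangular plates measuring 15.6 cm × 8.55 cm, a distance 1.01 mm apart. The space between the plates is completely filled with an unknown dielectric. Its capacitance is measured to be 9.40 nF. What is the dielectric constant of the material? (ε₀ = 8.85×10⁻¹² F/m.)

80.4

A = 15.6 × 8.55 cm² = 1.33×10⁻² m².
κ = Cd/(ε₀A) = 9.40×10⁻⁹ × 1.01×10⁻³ / (8.85×10⁻¹² × 1.33×10⁻²) = 80.4.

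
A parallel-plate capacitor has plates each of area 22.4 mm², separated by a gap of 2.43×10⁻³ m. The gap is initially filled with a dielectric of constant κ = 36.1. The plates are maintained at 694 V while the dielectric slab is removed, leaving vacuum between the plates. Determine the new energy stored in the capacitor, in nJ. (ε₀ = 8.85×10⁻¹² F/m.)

A = 22.4 mm² = 2.24×10⁻⁵ m².
Initially C₁ = κε₀A/d = 36.1 × 8.85×10⁻¹² × 2.24×10⁻⁵ / 2.43×10⁻³ = 2.95×10⁻¹² F.
U₁ = 7.09×10⁻⁷ J.
Battery connected ⇒ V is held fixed. C₂ = 0.0277 C₁ and U = ½CV², so U₂/U₁ = C₂/C₁ = 0.0277.
U₂ = 0.0277 × 7.09×10⁻⁷ = 1.96×10⁻⁸ J.

19.6 nJ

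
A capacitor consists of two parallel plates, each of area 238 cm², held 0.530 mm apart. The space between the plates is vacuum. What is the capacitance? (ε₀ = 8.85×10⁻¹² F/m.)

C ≈ 397 pF

A = 238 cm² = 2.38×10⁻² m².
C = ε₀A/d = 8.85×10⁻¹² × 2.38×10⁻² / 5.30×10⁻⁴ = 3.97×10⁻¹⁰ F.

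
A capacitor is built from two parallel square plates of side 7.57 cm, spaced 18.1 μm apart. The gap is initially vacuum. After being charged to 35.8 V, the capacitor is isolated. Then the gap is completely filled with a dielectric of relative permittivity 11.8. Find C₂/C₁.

11.8

C = κε₀A/d scales with κ, so C₂/C₁ = κ = 11.8.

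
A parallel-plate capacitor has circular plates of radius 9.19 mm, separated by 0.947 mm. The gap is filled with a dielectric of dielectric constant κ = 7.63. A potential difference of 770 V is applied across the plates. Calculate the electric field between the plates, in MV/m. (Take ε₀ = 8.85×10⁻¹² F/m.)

0.813 MV/m

E = V/d = 770 / 9.47×10⁻⁴ = 8.13×10⁵ V/m.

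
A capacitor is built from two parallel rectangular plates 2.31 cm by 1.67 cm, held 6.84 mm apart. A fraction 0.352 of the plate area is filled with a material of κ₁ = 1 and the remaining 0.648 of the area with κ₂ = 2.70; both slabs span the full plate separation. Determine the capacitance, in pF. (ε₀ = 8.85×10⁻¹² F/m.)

1.05 pF

A = 2.31 × 1.67 cm² = 3.86×10⁻⁴ m².
Side-by-side slabs ⇒ two capacitors in parallel, each spanning the full gap.
C₁ = κ₁ε₀A₁/d = 1.00 × 8.85×10⁻¹² × 1.36×10⁻⁴ / 6.84×10⁻³ = 1.76×10⁻¹³ F.
C₂ = κ₂ε₀A₂/d = 2.70 × 8.85×10⁻¹² × 2.50×10⁻⁴ / 6.84×10⁻³ = 8.73×10⁻¹³ F.
C = C₁ + C₂ = 1.05×10⁻¹² F.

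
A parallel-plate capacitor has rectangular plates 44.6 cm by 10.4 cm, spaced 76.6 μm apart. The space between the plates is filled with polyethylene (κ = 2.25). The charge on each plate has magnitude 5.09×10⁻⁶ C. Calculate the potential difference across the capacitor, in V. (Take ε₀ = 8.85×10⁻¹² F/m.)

V ≈ 422 V

A = 44.6 × 10.4 cm² = 4.64×10⁻² m².
C = κε₀A/d = 2.25 × 8.85×10⁻¹² × 4.64×10⁻² / 7.66×10⁻⁵ = 1.21×10⁻⁸ F.
V = Q/C = 5.09×10⁻⁶ / 1.21×10⁻⁸ = 4.22×10² V.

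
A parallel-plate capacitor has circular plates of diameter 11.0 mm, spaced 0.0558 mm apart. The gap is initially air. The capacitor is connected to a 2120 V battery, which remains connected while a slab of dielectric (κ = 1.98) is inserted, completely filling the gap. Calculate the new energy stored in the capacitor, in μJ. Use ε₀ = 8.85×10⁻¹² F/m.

67.1 μJ

A = π(11.0/2 mm)² = 9.50×10⁻⁵ m².
Initially C₁ = ε₀A/d = 8.85×10⁻¹² × 9.50×10⁻⁵ / 5.58×10⁻⁵ = 1.51×10⁻¹¹ F.
U₁ = 3.39×10⁻⁵ J.
Battery connected ⇒ V is held fixed. C₂ = 1.98 C₁ and U = ½CV², so U₂/U₁ = C₂/C₁ = 1.98.
U₂ = 1.98 × 3.39×10⁻⁵ = 6.71×10⁻⁵ J.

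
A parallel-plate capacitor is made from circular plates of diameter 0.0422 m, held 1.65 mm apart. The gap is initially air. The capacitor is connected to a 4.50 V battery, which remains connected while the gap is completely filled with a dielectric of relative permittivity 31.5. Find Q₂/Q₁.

Battery connected ⇒ V is held fixed.
C₂ = 31.5 C₁ and Q = CV, so Q₂/Q₁ = C₂/C₁ = 31.5.

Q₂/Q₁ ≈ 31.5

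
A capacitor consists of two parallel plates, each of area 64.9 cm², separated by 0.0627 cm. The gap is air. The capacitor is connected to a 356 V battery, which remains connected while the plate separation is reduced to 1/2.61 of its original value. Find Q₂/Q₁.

Battery connected ⇒ V is held fixed.
C₂ = 2.61 C₁ and Q = CV, so Q₂/Q₁ = C₂/C₁ = 2.61.

2.61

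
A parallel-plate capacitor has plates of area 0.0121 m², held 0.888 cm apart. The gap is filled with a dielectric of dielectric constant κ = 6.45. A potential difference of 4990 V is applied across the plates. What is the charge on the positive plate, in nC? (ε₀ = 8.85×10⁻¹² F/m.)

388 nC

C = κε₀A/d = 6.45 × 8.85×10⁻¹² × 1.21×10⁻² / 8.88×10⁻³ = 7.78×10⁻¹¹ F.
Q = CV = 7.78×10⁻¹¹ × 4990 = 3.88×10⁻⁷ C.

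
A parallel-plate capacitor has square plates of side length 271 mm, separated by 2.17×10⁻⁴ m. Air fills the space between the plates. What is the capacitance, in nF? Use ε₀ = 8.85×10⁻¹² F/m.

C ≈ 3.00 nF

A = (271 mm)² = 7.34×10⁻² m².
C = ε₀A/d = 8.85×10⁻¹² × 7.34×10⁻² / 2.17×10⁻⁴ = 3.00×10⁻⁹ F.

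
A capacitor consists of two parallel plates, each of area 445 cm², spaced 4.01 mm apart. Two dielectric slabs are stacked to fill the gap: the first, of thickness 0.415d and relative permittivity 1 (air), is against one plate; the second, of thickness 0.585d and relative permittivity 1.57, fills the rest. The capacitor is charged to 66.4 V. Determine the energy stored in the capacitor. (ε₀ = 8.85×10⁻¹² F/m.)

U ≈ 275 nJ

A = 445 cm² = 4.45×10⁻² m².
Stacked slabs ⇒ two capacitors in series, each with the full plate area.
C₁ = κ₁ε₀A/d₁ = 1.00 × 8.85×10⁻¹² × 4.45×10⁻² / 1.66×10⁻³ = 2.37×10⁻¹⁰ F.
C₂ = κ₂ε₀A/d₂ = 1.57 × 8.85×10⁻¹² × 4.45×10⁻² / 2.35×10⁻³ = 2.64×10⁻¹⁰ F.
C = (1/C₁ + 1/C₂)⁻¹ = 1.25×10⁻¹⁰ F.
U = ½CV² = ½ × 1.25×10⁻¹⁰ × (66.4)² = 2.75×10⁻⁷ J.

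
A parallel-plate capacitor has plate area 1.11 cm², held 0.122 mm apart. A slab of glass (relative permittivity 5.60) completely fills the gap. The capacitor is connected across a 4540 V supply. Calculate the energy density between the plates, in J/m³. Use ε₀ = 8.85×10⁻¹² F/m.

E = V/d = 4540 / 1.22×10⁻⁴ = 3.72×10⁷ V/m.
u = ½κε₀E² = ½ × 5.60 × 8.85×10⁻¹² × (3.72×10⁷)² = 3.43×10⁴ J/m³.

u ≈ 3.43×10⁴ J/m³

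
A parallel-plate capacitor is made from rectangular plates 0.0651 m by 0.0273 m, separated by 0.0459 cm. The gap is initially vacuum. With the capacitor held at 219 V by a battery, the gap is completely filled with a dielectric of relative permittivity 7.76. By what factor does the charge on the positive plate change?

7.76

Battery connected ⇒ V is held fixed.
C₂ = 7.76 C₁ and Q = CV, so Q₂/Q₁ = C₂/C₁ = 7.76.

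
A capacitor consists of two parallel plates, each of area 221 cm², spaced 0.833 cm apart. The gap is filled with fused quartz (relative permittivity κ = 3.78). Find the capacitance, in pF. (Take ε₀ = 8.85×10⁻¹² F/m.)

A = 221 cm² = 2.21×10⁻² m².
C = κε₀A/d = 3.78 × 8.85×10⁻¹² × 2.21×10⁻² / 8.33×10⁻³ = 8.88×10⁻¹¹ F.

C ≈ 88.8 pF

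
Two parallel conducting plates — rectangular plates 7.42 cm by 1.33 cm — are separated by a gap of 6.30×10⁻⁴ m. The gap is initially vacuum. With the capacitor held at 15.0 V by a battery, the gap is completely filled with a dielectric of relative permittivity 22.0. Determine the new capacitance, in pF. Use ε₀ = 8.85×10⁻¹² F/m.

C ≈ 305 pF

A = 7.42 × 1.33 cm² = 9.87×10⁻⁴ m².
Initially C₁ = ε₀A/d = 8.85×10⁻¹² × 9.87×10⁻⁴ / 6.30×10⁻⁴ = 1.39×10⁻¹¹ F.
C = κε₀A/d scales with κ, so C₂/C₁ = κ = 22.0.
C₂ = 22.0 × 1.39×10⁻¹¹ = 3.05×10⁻¹⁰ F.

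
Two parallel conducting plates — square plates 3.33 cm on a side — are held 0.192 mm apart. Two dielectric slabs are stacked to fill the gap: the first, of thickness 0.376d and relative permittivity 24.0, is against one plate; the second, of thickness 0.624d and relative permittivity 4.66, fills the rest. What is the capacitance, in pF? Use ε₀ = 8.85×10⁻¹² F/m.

342 pF

A = (3.33 cm)² = 1.11×10⁻³ m².
Stacked slabs ⇒ two capacitors in series, each with the full plate area.
C₁ = κ₁ε₀A/d₁ = 24.0 × 8.85×10⁻¹² × 1.11×10⁻³ / 7.22×10⁻⁵ = 3.26×10⁻⁹ F.
C₂ = κ₂ε₀A/d₂ = 4.66 × 8.85×10⁻¹² × 1.11×10⁻³ / 1.20×10⁻⁴ = 3.82×10⁻¹⁰ F.
C = (1/C₁ + 1/C₂)⁻¹ = 3.42×10⁻¹⁰ F.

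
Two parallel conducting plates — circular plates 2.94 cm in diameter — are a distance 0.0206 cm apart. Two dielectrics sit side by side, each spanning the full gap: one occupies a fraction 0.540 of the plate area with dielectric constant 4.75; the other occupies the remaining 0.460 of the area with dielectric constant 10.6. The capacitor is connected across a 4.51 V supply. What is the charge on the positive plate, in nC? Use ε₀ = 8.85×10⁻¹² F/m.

Q ≈ 0.979 nC

A = π(2.94/2 cm)² = 6.79×10⁻⁴ m².
Side-by-side slabs ⇒ two capacitors in parallel, each spanning the full gap.
C₁ = κ₁ε₀A₁/d = 4.75 × 8.85×10⁻¹² × 3.67×10⁻⁴ / 2.06×10⁻⁴ = 7.48×10⁻¹¹ F.
C₂ = κ₂ε₀A₂/d = 10.6 × 8.85×10⁻¹² × 3.12×10⁻⁴ / 2.06×10⁻⁴ = 1.42×10⁻¹⁰ F.
C = C₁ + C₂ = 2.17×10⁻¹⁰ F.
Q = CV = 2.17×10⁻¹⁰ × 4.51 = 9.79×10⁻¹⁰ C.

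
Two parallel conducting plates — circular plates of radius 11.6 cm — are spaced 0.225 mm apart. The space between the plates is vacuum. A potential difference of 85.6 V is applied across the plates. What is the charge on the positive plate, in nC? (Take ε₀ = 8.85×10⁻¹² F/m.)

Q ≈ 142 nC

A = π(11.6 cm)² = 4.23×10⁻² m².
C = ε₀A/d = 8.85×10⁻¹² × 4.23×10⁻² / 2.25×10⁻⁴ = 1.66×10⁻⁹ F.
Q = CV = 1.66×10⁻⁹ × 85.6 = 1.42×10⁻⁷ C.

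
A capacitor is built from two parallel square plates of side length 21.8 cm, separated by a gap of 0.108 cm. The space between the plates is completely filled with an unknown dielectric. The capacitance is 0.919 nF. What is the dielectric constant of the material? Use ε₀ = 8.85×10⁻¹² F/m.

A = (21.8 cm)² = 4.75×10⁻² m².
κ = Cd/(ε₀A) = 9.19×10⁻¹⁰ × 1.08×10⁻³ / (8.85×10⁻¹² × 4.75×10⁻²) = 2.36.

2.36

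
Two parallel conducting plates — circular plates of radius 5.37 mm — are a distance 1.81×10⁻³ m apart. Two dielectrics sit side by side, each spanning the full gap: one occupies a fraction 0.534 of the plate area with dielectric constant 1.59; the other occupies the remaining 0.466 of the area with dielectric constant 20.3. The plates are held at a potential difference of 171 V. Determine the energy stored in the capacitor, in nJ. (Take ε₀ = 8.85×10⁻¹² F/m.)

66.8 nJ

A = π(5.37 mm)² = 9.06×10⁻⁵ m².
Side-by-side slabs ⇒ two capacitors in parallel, each spanning the full gap.
C₁ = κ₁ε₀A₁/d = 1.59 × 8.85×10⁻¹² × 4.84×10⁻⁵ / 1.81×10⁻³ = 3.76×10⁻¹³ F.
C₂ = κ₂ε₀A₂/d = 20.3 × 8.85×10⁻¹² × 4.22×10⁻⁵ / 1.81×10⁻³ = 4.19×10⁻¹² F.
C = C₁ + C₂ = 4.57×10⁻¹² F.
U = ½CV² = ½ × 4.57×10⁻¹² × (171)² = 6.68×10⁻⁸ J.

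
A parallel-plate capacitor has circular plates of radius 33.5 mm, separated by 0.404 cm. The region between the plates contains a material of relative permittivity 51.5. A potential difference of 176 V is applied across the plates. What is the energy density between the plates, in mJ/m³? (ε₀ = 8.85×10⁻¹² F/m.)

u ≈ 432 mJ/m³

E = V/d = 176 / 4.04×10⁻³ = 4.36×10⁴ V/m.
u = ½κε₀E² = ½ × 51.5 × 8.85×10⁻¹² × (4.36×10⁴)² = 0.432 J/m³.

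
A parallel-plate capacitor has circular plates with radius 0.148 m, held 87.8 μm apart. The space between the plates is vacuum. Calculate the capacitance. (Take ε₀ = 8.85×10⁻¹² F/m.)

C ≈ 6.94 nF

A = π(0.148 m)² = 6.88×10⁻² m².
C = ε₀A/d = 8.85×10⁻¹² × 6.88×10⁻² / 8.78×10⁻⁵ = 6.94×10⁻⁹ F.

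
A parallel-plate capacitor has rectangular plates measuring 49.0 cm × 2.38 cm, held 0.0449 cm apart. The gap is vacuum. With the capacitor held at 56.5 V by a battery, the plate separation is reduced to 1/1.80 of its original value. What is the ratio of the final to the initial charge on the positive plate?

Battery connected ⇒ V is held fixed.
C₂ = 1.80 C₁ and Q = CV, so Q₂/Q₁ = C₂/C₁ = 1.80.

1.80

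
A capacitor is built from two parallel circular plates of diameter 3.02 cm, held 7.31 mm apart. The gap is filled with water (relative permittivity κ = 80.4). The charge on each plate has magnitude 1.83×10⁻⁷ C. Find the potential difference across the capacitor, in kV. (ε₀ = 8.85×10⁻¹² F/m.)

V ≈ 2.62 kV

A = π(3.02/2 cm)² = 7.16×10⁻⁴ m².
C = κε₀A/d = 80.4 × 8.85×10⁻¹² × 7.16×10⁻⁴ / 7.31×10⁻³ = 6.97×10⁻¹¹ F.
V = Q/C = 1.83×10⁻⁷ / 6.97×10⁻¹¹ = 2.62×10³ V.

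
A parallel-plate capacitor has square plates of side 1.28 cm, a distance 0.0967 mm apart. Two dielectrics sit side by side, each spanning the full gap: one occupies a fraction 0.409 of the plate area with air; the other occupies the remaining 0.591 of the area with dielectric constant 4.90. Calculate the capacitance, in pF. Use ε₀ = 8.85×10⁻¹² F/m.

49.6 pF

A = (1.28 cm)² = 1.64×10⁻⁴ m².
Side-by-side slabs ⇒ two capacitors in parallel, each spanning the full gap.
C₁ = κ₁ε₀A₁/d = 1.00 × 8.85×10⁻¹² × 6.70×10⁻⁵ / 9.67×10⁻⁵ = 6.13×10⁻¹² F.
C₂ = κ₂ε₀A₂/d = 4.90 × 8.85×10⁻¹² × 9.68×10⁻⁵ / 9.67×10⁻⁵ = 4.34×10⁻¹¹ F.
C = C₁ + C₂ = 4.96×10⁻¹¹ F.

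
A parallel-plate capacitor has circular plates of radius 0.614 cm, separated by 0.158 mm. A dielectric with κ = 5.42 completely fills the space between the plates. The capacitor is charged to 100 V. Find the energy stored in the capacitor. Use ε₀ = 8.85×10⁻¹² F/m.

180 nJ

A = π(0.614 cm)² = 1.18×10⁻⁴ m².
C = κε₀A/d = 5.42 × 8.85×10⁻¹² × 1.18×10⁻⁴ / 1.58×10⁻⁴ = 3.60×10⁻¹¹ F.
U = ½CV² = ½ × 3.60×10⁻¹¹ × (100)² = 1.80×10⁻⁷ J.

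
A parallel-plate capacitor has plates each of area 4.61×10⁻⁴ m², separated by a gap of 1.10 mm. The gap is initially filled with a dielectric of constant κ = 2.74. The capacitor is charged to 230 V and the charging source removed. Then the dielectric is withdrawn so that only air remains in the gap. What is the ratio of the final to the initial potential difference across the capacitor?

Isolated ⇒ Q is held fixed.
C₂ = 0.365 C₁ and V = Q/C, so V₂/V₁ = C₁/C₂ = 2.74.

2.74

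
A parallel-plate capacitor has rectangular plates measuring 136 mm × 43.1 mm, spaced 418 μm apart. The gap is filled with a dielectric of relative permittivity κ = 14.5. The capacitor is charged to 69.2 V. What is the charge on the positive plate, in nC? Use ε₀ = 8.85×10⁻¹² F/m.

A = 136 × 43.1 mm² = 5.86×10⁻³ m².
C = κε₀A/d = 14.5 × 8.85×10⁻¹² × 5.86×10⁻³ / 4.18×10⁻⁴ = 1.80×10⁻⁹ F.
Q = CV = 1.80×10⁻⁹ × 69.2 = 1.25×10⁻⁷ C.

125 nC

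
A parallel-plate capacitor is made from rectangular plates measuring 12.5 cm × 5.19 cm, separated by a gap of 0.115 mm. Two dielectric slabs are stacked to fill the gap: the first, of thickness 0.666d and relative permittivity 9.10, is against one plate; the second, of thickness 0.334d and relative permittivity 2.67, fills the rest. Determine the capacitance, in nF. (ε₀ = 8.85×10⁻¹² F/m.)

A = 12.5 × 5.19 cm² = 6.49×10⁻³ m².
Stacked slabs ⇒ two capacitors in series, each with the full plate area.
C₁ = κ₁ε₀A/d₁ = 9.10 × 8.85×10⁻¹² × 6.49×10⁻³ / 7.66×10⁻⁵ = 6.82×10⁻⁹ F.
C₂ = κ₂ε₀A/d₂ = 2.67 × 8.85×10⁻¹² × 6.49×10⁻³ / 3.84×10⁻⁵ = 3.99×10⁻⁹ F.
C = (1/C₁ + 1/C₂)⁻¹ = 2.52×10⁻⁹ F.

2.52 nF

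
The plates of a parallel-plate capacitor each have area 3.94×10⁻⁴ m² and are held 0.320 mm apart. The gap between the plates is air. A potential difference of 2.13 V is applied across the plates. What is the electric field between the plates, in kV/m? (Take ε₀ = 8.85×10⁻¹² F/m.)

E = V/d = 2.13 / 3.20×10⁻⁴ = 6.66×10³ V/m.

6.66 kV/m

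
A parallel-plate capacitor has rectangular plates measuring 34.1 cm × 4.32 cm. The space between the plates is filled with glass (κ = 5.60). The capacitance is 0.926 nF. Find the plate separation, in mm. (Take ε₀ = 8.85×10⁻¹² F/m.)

A = 34.1 × 4.32 cm² = 1.47×10⁻² m².
d = κε₀A/C = 5.60 × 8.85×10⁻¹² × 1.47×10⁻² / 9.26×10⁻¹⁰ = 7.88×10⁻⁴ m.

0.788 mm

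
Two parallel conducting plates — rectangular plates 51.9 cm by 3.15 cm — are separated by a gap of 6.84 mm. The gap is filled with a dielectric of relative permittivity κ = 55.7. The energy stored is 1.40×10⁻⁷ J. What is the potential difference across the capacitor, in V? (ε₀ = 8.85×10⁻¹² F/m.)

A = 51.9 × 3.15 cm² = 1.63×10⁻² m².
C = κε₀A/d = 55.7 × 8.85×10⁻¹² × 1.63×10⁻² / 6.84×10⁻³ = 1.18×10⁻⁹ F.
V = √(2U/C) = √(2 × 1.40×10⁻⁷ / 1.18×10⁻⁹) = 15.4 V.

V ≈ 15.4 V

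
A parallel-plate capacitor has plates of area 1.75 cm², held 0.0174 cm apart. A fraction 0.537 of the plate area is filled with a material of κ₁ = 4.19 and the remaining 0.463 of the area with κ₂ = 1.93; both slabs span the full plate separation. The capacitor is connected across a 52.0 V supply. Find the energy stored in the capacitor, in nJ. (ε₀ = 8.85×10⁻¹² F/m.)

U ≈ 37.8 nJ

A = 1.75 cm² = 1.75×10⁻⁴ m².
Side-by-side slabs ⇒ two capacitors in parallel, each spanning the full gap.
C₁ = κ₁ε₀A₁/d = 4.19 × 8.85×10⁻¹² × 9.40×10⁻⁵ / 1.74×10⁻⁴ = 2.00×10⁻¹¹ F.
C₂ = κ₂ε₀A₂/d = 1.93 × 8.85×10⁻¹² × 8.10×10⁻⁵ / 1.74×10⁻⁴ = 7.95×10⁻¹² F.
C = C₁ + C₂ = 2.80×10⁻¹¹ F.
U = ½CV² = ½ × 2.80×10⁻¹¹ × (52.0)² = 3.78×10⁻⁸ J.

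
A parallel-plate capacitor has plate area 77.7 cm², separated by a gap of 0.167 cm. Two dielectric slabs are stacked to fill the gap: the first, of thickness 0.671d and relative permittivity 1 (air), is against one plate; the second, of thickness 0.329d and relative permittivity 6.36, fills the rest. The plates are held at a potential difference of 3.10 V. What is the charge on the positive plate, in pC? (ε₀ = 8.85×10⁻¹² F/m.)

Q ≈ 177 pC

A = 77.7 cm² = 7.77×10⁻³ m².
Stacked slabs ⇒ two capacitors in series, each with the full plate area.
C₁ = κ₁ε₀A/d₁ = 1.00 × 8.85×10⁻¹² × 7.77×10⁻³ / 1.12×10⁻³ = 6.14×10⁻¹¹ F.
C₂ = κ₂ε₀A/d₂ = 6.36 × 8.85×10⁻¹² × 7.77×10⁻³ / 5.49×10⁻⁴ = 7.96×10⁻¹⁰ F.
C = (1/C₁ + 1/C₂)⁻¹ = 5.70×10⁻¹¹ F.
Q = CV = 5.70×10⁻¹¹ × 3.10 = 1.77×10⁻¹⁰ C.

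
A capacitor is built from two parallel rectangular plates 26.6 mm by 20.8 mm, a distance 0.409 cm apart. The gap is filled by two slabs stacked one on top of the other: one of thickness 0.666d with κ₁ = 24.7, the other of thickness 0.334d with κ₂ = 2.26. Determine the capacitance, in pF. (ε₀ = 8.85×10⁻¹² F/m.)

C ≈ 6.85 pF

A = 26.6 × 20.8 mm² = 5.53×10⁻⁴ m².
Stacked slabs ⇒ two capacitors in series, each with the full plate area.
C₁ = κ₁ε₀A/d₁ = 24.7 × 8.85×10⁻¹² × 5.53×10⁻⁴ / 2.72×10⁻³ = 4.44×10⁻¹¹ F.
C₂ = κ₂ε₀A/d₂ = 2.26 × 8.85×10⁻¹² × 5.53×10⁻⁴ / 1.37×10⁻³ = 8.10×10⁻¹² F.
C = (1/C₁ + 1/C₂)⁻¹ = 6.85×10⁻¹² F.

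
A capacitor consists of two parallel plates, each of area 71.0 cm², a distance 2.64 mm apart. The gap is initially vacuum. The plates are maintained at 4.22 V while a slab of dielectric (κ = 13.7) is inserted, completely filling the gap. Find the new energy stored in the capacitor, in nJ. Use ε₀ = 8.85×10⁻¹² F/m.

2.90 nJ

A = 71.0 cm² = 7.10×10⁻³ m².
Initially C₁ = ε₀A/d = 8.85×10⁻¹² × 7.10×10⁻³ / 2.64×10⁻³ = 2.38×10⁻¹¹ F.
U₁ = 2.12×10⁻¹⁰ J.
Battery connected ⇒ V is held fixed. C₂ = 13.7 C₁ and U = ½CV², so U₂/U₁ = C₂/C₁ = 13.7.
U₂ = 13.7 × 2.12×10⁻¹⁰ = 2.90×10⁻⁹ J.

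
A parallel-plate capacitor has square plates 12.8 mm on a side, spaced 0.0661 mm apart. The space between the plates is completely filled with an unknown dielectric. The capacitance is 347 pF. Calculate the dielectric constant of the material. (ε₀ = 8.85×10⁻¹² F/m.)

15.8

A = (12.8 mm)² = 1.64×10⁻⁴ m².
κ = Cd/(ε₀A) = 3.47×10⁻¹⁰ × 6.61×10⁻⁵ / (8.85×10⁻¹² × 1.64×10⁻⁴) = 15.8.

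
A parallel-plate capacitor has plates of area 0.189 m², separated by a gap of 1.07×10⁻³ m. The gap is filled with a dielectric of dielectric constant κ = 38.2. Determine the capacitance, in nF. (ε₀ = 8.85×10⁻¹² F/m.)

59.7 nF

C = κε₀A/d = 38.2 × 8.85×10⁻¹² × 0.189 / 1.07×10⁻³ = 5.97×10⁻⁸ F.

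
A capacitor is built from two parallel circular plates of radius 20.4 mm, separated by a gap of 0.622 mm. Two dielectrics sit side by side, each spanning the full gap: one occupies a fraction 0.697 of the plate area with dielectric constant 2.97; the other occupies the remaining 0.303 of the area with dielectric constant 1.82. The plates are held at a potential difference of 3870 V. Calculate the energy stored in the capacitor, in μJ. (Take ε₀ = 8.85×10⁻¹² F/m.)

U ≈ 365 μJ

A = π(20.4 mm)² = 1.31×10⁻³ m².
Side-by-side slabs ⇒ two capacitors in parallel, each spanning the full gap.
C₁ = κ₁ε₀A₁/d = 2.97 × 8.85×10⁻¹² × 9.11×10⁻⁴ / 6.22×10⁻⁴ = 3.85×10⁻¹¹ F.
C₂ = κ₂ε₀A₂/d = 1.82 × 8.85×10⁻¹² × 3.96×10⁻⁴ / 6.22×10⁻⁴ = 1.03×10⁻¹¹ F.
C = C₁ + C₂ = 4.88×10⁻¹¹ F.
U = ½CV² = ½ × 4.88×10⁻¹¹ × (3870)² = 3.65×10⁻⁴ J.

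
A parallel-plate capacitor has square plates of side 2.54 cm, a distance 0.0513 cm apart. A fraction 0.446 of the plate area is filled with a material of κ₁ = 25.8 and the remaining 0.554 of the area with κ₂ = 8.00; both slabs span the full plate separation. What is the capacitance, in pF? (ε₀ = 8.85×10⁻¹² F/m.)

C ≈ 177 pF

A = (2.54 cm)² = 6.45×10⁻⁴ m².
Side-by-side slabs ⇒ two capacitors in parallel, each spanning the full gap.
C₁ = κ₁ε₀A₁/d = 25.8 × 8.85×10⁻¹² × 2.88×10⁻⁴ / 5.13×10⁻⁴ = 1.28×10⁻¹⁰ F.
C₂ = κ₂ε₀A₂/d = 8.00 × 8.85×10⁻¹² × 3.57×10⁻⁴ / 5.13×10⁻⁴ = 4.93×10⁻¹¹ F.
C = C₁ + C₂ = 1.77×10⁻¹⁰ F.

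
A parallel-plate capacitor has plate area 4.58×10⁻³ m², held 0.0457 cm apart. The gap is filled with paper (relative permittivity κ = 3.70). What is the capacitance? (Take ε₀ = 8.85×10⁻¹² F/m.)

C = κε₀A/d = 3.70 × 8.85×10⁻¹² × 4.58×10⁻³ / 4.57×10⁻⁴ = 3.28×10⁻¹⁰ F.

328 pF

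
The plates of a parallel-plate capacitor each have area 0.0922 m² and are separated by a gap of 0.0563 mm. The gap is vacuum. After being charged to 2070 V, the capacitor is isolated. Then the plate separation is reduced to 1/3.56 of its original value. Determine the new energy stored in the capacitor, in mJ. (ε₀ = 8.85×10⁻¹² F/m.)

U ≈ 8.72 mJ

Initially C₁ = ε₀A/d = 8.85×10⁻¹² × 9.22×10⁻² / 5.63×10⁻⁵ = 1.45×10⁻⁸ F.
U₁ = 3.11×10⁻² J.
Isolated ⇒ Q is held fixed. C₂ = 3.56 C₁ and U = Q²/(2C), so U₂/U₁ = C₁/C₂ = 0.281.
U₂ = 0.281 × 3.11×10⁻² = 8.72×10⁻³ J.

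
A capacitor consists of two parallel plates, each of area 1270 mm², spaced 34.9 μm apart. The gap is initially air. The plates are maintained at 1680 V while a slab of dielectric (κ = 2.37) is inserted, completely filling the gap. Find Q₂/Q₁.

Battery connected ⇒ V is held fixed.
C₂ = 2.37 C₁ and Q = CV, so Q₂/Q₁ = C₂/C₁ = 2.37.

Q₂/Q₁ ≈ 2.37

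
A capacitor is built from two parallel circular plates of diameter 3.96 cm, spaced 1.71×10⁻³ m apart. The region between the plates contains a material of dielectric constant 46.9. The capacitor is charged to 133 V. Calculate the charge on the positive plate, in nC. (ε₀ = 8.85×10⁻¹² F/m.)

A = π(3.96/2 cm)² = 1.23×10⁻³ m².
C = κε₀A/d = 46.9 × 8.85×10⁻¹² × 1.23×10⁻³ / 1.71×10⁻³ = 2.99×10⁻¹⁰ F.
Q = CV = 2.99×10⁻¹⁰ × 133 = 3.98×10⁻⁸ C.

39.8 nC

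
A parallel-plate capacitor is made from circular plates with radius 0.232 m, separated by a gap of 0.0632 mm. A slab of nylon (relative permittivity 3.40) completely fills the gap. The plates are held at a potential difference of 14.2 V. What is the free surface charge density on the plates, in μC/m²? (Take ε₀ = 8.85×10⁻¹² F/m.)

6.76 μC/m²

A = π(0.232 m)² = 0.169 m².
C = κε₀A/d = 3.40 × 8.85×10⁻¹² × 0.169 / 6.32×10⁻⁵ = 8.05×10⁻⁸ F.
σ = Q/A = CV/A = 8.05×10⁻⁸ × 14.2 / 0.169 = 6.76×10⁻⁶ C/m².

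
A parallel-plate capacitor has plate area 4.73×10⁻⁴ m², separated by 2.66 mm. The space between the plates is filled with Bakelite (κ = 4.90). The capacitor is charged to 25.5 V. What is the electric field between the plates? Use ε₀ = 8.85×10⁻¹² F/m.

E = V/d = 25.5 / 2.66×10⁻³ = 9.59×10³ V/m.

E ≈ 9.59 kV/m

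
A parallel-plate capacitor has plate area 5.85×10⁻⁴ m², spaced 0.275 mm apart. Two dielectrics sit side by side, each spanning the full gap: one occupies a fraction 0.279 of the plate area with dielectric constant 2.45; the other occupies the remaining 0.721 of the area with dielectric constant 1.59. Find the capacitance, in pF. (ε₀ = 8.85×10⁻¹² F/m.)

Side-by-side slabs ⇒ two capacitors in parallel, each spanning the full gap.
C₁ = κ₁ε₀A₁/d = 2.45 × 8.85×10⁻¹² × 1.63×10⁻⁴ / 2.75×10⁻⁴ = 1.29×10⁻¹¹ F.
C₂ = κ₂ε₀A₂/d = 1.59 × 8.85×10⁻¹² × 4.22×10⁻⁴ / 2.75×10⁻⁴ = 2.16×10⁻¹¹ F.
C = C₁ + C₂ = 3.45×10⁻¹¹ F.

C ≈ 34.5 pF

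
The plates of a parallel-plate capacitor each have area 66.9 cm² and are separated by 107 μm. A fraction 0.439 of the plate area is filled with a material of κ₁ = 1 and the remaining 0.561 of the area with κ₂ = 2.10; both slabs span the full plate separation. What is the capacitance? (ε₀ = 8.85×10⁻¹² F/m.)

A = 66.9 cm² = 6.69×10⁻³ m².
Side-by-side slabs ⇒ two capacitors in parallel, each spanning the full gap.
C₁ = κ₁ε₀A₁/d = 1.00 × 8.85×10⁻¹² × 2.94×10⁻³ / 1.07×10⁻⁴ = 2.43×10⁻¹⁰ F.
C₂ = κ₂ε₀A₂/d = 2.10 × 8.85×10⁻¹² × 3.75×10⁻³ / 1.07×10⁻⁴ = 6.52×10⁻¹⁰ F.
C = C₁ + C₂ = 8.95×10⁻¹⁰ F.

0.895 nF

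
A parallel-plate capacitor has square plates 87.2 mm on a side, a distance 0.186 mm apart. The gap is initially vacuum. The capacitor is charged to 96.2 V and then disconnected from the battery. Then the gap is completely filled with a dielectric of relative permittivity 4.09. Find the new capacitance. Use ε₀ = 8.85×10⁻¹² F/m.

A = (87.2 mm)² = 7.60×10⁻³ m².
Initially C₁ = ε₀A/d = 8.85×10⁻¹² × 7.60×10⁻³ / 1.86×10⁻⁴ = 3.62×10⁻¹⁰ F.
C = κε₀A/d scales with κ, so C₂/C₁ = κ = 4.09.
C₂ = 4.09 × 3.62×10⁻¹⁰ = 1.48×10⁻⁹ F.

1.48 nF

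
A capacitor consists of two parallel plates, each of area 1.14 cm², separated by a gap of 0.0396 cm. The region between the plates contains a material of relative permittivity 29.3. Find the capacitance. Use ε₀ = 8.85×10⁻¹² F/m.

74.6 pF

A = 1.14 cm² = 1.14×10⁻⁴ m².
C = κε₀A/d = 29.3 × 8.85×10⁻¹² × 1.14×10⁻⁴ / 3.96×10⁻⁴ = 7.46×10⁻¹¹ F.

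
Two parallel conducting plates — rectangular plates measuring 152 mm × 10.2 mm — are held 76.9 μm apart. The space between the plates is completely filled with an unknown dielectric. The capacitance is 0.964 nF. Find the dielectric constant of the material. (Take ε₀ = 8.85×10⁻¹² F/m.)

κ ≈ 5.40

A = 152 × 10.2 mm² = 1.55×10⁻³ m².
κ = Cd/(ε₀A) = 9.64×10⁻¹⁰ × 7.69×10⁻⁵ / (8.85×10⁻¹² × 1.55×10⁻³) = 5.40.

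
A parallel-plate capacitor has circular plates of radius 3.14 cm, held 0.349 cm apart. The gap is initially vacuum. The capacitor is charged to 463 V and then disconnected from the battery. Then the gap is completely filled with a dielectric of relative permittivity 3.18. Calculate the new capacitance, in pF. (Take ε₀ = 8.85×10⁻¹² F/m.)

25.0 pF

A = π(3.14 cm)² = 3.10×10⁻³ m².
Initially C₁ = ε₀A/d = 8.85×10⁻¹² × 3.10×10⁻³ / 3.49×10⁻³ = 7.85×10⁻¹² F.
C = κε₀A/d scales with κ, so C₂/C₁ = κ = 3.18.
C₂ = 3.18 × 7.85×10⁻¹² = 2.50×10⁻¹¹ F.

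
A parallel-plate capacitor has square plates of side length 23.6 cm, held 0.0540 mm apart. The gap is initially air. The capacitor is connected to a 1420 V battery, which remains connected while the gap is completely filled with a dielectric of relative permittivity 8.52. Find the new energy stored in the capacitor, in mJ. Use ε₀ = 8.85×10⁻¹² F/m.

A = (23.6 cm)² = 5.57×10⁻² m².
Initially C₁ = ε₀A/d = 8.85×10⁻¹² × 5.57×10⁻² / 5.40×10⁻⁵ = 9.13×10⁻⁹ F.
U₁ = 9.20×10⁻³ J.
Battery connected ⇒ V is held fixed. C₂ = 8.52 C₁ and U = ½CV², so U₂/U₁ = C₂/C₁ = 8.52.
U₂ = 8.52 × 9.20×10⁻³ = 7.84×10⁻² J.

78.4 mJ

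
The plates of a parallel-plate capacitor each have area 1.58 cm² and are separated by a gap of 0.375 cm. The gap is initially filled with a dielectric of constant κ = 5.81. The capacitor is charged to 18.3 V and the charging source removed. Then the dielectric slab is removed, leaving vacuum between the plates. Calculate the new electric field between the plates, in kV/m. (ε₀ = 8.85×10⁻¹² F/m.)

E ≈ 28.4 kV/m

A = 1.58 cm² = 1.58×10⁻⁴ m².
Initially C₁ = κε₀A/d = 5.81 × 8.85×10⁻¹² × 1.58×10⁻⁴ / 3.75×10⁻³ = 2.17×10⁻¹² F.
E₁ = 4.88×10³ V/m.
Isolated ⇒ Q is held fixed. V₂ = Q/C₂ = V₁/0.172; E = V/d, so E₂/E₁ = (V₂/V₁)(d₁/d₂) = 5.81.
E₂ = 5.81 × 4.88×10³ = 2.84×10⁴ V/m.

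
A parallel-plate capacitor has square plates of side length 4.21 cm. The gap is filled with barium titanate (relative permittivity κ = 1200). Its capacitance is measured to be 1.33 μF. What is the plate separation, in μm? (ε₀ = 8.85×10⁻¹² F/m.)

A = (4.21 cm)² = 1.77×10⁻³ m².
d = κε₀A/C = 1200 × 8.85×10⁻¹² × 1.77×10⁻³ / 1.33×10⁻⁶ = 1.42×10⁻⁵ m.

14.2 μm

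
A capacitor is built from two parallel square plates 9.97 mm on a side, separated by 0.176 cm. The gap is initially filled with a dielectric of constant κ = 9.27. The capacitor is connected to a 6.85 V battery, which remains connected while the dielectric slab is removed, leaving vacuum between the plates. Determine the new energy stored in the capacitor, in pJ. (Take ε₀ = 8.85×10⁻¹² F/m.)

A = (9.97 mm)² = 9.94×10⁻⁵ m².
Initially C₁ = κε₀A/d = 9.27 × 8.85×10⁻¹² × 9.94×10⁻⁵ / 1.76×10⁻³ = 4.63×10⁻¹² F.
U₁ = 1.09×10⁻¹⁰ J.
Battery connected ⇒ V is held fixed. C₂ = 0.108 C₁ and U = ½CV², so U₂/U₁ = C₂/C₁ = 0.108.
U₂ = 0.108 × 1.09×10⁻¹⁰ = 1.17×10⁻¹¹ J.

11.7 pJ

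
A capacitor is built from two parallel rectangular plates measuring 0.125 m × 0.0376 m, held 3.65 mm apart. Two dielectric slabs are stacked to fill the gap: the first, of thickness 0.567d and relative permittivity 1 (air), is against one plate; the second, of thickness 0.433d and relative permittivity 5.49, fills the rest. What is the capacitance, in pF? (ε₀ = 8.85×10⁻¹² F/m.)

17.6 pF

A = 0.125 × 0.0376 m² = 4.70×10⁻³ m².
Stacked slabs ⇒ two capacitors in series, each with the full plate area.
C₁ = κ₁ε₀A/d₁ = 1.00 × 8.85×10⁻¹² × 4.70×10⁻³ / 2.07×10⁻³ = 2.01×10⁻¹¹ F.
C₂ = κ₂ε₀A/d₂ = 5.49 × 8.85×10⁻¹² × 4.70×10⁻³ / 1.58×10⁻³ = 1.44×10⁻¹⁰ F.
C = (1/C₁ + 1/C₂)⁻¹ = 1.76×10⁻¹¹ F.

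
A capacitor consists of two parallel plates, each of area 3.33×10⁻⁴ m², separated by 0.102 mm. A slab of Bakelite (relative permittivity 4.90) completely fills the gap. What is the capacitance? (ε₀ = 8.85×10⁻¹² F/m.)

C = κε₀A/d = 4.90 × 8.85×10⁻¹² × 3.33×10⁻⁴ / 1.02×10⁻⁴ = 1.42×10⁻¹⁰ F.

C ≈ 142 pF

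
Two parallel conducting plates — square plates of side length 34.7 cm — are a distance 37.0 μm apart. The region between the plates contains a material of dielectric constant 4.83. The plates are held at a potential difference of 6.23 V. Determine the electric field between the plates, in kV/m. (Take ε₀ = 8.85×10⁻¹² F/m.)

E ≈ 168 kV/m

E = V/d = 6.23 / 3.70×10⁻⁵ = 1.68×10⁵ V/m.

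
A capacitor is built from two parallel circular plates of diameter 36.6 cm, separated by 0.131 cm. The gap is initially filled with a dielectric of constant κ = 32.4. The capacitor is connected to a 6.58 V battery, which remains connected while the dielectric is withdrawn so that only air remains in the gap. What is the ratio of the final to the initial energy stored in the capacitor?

U₂/U₁ ≈ 0.0309

Battery connected ⇒ V is held fixed.
C₂ = 0.0309 C₁ and U = ½CV², so U₂/U₁ = C₂/C₁ = 0.0309.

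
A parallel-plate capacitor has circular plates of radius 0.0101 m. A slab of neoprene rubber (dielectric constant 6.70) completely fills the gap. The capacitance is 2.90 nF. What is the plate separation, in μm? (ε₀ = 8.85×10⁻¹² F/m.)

A = π(0.0101 m)² = 3.20×10⁻⁴ m².
d = κε₀A/C = 6.70 × 8.85×10⁻¹² × 3.20×10⁻⁴ / 2.90×10⁻⁹ = 6.55×10⁻⁶ m.

6.55 μm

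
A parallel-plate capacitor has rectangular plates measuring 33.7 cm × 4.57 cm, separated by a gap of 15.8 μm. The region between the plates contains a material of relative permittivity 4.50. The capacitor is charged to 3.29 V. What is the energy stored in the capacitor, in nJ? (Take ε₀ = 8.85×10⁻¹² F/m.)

U ≈ 210 nJ

A = 33.7 × 4.57 cm² = 1.54×10⁻² m².
C = κε₀A/d = 4.50 × 8.85×10⁻¹² × 1.54×10⁻² / 1.58×10⁻⁵ = 3.88×10⁻⁸ F.
U = ½CV² = ½ × 3.88×10⁻⁸ × (3.29)² = 2.10×10⁻⁷ J.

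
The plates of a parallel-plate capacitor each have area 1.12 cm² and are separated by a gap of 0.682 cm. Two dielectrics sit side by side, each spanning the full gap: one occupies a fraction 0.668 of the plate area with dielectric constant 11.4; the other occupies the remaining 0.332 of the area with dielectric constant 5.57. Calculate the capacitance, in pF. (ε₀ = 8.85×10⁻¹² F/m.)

1.38 pF

A = 1.12 cm² = 1.12×10⁻⁴ m².
Side-by-side slabs ⇒ two capacitors in parallel, each spanning the full gap.
C₁ = κ₁ε₀A₁/d = 11.4 × 8.85×10⁻¹² × 7.48×10⁻⁵ / 6.82×10⁻³ = 1.11×10⁻¹² F.
C₂ = κ₂ε₀A₂/d = 5.57 × 8.85×10⁻¹² × 3.72×10⁻⁵ / 6.82×10⁻³ = 2.69×10⁻¹³ F.
C = C₁ + C₂ = 1.38×10⁻¹² F.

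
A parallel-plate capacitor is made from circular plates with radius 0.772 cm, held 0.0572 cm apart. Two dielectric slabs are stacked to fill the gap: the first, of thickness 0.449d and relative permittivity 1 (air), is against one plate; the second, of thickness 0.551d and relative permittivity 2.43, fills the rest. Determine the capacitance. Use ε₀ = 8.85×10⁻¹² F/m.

C ≈ 4.29 pF

A = π(0.772 cm)² = 1.87×10⁻⁴ m².
Stacked slabs ⇒ two capacitors in series, each with the full plate area.
C₁ = κ₁ε₀A/d₁ = 1.00 × 8.85×10⁻¹² × 1.87×10⁻⁴ / 2.57×10⁻⁴ = 6.45×10⁻¹² F.
C₂ = κ₂ε₀A/d₂ = 2.43 × 8.85×10⁻¹² × 1.87×10⁻⁴ / 3.15×10⁻⁴ = 1.28×10⁻¹¹ F.
C = (1/C₁ + 1/C₂)⁻¹ = 4.29×10⁻¹² F.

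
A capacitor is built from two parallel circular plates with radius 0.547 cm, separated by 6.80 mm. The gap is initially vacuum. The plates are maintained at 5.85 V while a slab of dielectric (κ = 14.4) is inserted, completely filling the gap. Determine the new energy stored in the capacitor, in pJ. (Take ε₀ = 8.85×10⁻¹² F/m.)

A = π(0.547 cm)² = 9.40×10⁻⁵ m².
Initially C₁ = ε₀A/d = 8.85×10⁻¹² × 9.40×10⁻⁵ / 6.80×10⁻³ = 1.22×10⁻¹³ F.
U₁ = 2.09×10⁻¹² J.
Battery connected ⇒ V is held fixed. C₂ = 14.4 C₁ and U = ½CV², so U₂/U₁ = C₂/C₁ = 14.4.
U₂ = 14.4 × 2.09×10⁻¹² = 3.01×10⁻¹¹ J.

U ≈ 30.1 pJ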